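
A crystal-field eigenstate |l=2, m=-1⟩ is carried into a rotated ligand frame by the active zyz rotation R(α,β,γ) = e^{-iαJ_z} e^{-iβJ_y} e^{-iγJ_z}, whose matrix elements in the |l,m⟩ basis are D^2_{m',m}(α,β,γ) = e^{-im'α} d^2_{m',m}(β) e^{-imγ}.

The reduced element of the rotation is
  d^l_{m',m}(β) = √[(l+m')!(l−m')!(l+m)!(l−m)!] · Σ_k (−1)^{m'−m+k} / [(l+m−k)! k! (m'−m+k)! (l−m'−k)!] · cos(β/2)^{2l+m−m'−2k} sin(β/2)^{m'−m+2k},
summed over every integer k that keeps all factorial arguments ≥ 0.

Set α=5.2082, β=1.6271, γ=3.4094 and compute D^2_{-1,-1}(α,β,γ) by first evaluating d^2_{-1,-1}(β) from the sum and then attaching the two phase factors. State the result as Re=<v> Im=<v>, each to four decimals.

First d^2_{-1,-1}(β=1.6271), then the phase factors e^{-i(-1)α} and e^{-i(-1)γ}:
With c≡cos(β/2)=0.686923 and s≡sin(β/2)=0.726730, N=[1·6·1·6]^{1/2}=6.000000
Admissible k: 0..1 (factorial args all ≥0)
  k=0: (−1)^0·6.0000/(6)·0.6869^4·0.7267^0 = +0.222655
  k=1: (−1)^1·6.0000/(2)·0.6869^2·0.7267^2 = -0.747625
d^2_{-1,-1}(1.6271) = +0.222655 -0.747625 = -0.524970
Phases: e^{-i·(-1)·5.2082}=+0.475745-0.879583i, e^{-i·(-1)·3.4094}=-0.964353-0.264618i ⇒ D=+0.363038-0.379206i

Re=0.3630 Im=-0.3792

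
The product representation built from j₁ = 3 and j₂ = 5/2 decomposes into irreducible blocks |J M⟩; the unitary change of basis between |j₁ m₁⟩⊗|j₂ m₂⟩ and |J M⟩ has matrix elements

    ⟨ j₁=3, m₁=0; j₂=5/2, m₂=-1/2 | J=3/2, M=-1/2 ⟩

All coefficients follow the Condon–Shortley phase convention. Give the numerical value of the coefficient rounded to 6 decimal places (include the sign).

triangle: 4!·2!·1!/8! = 48/40320
(j±m)!: 3!·3!·2!·3!·1!·2! = 864
prefactor² = (2J+1)·Δ·N² = 144/35
  k=1: −1/(1!·3!·2!·1!·0!·0!) = -1/12
  k=2: +1/(2!·2!·1!·0!·1!·1!) = 1/4
Σ = 1/6  ⇒  CG² = 144/35·(1/6)² = 4/35
CG = +√(4/35) = +0.338062

+0.338062  (= +√(4/35))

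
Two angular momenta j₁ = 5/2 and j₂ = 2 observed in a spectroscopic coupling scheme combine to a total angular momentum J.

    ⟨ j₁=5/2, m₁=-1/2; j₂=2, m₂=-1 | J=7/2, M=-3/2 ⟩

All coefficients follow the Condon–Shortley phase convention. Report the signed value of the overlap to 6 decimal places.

j₁+j₂−J=1  J+j₁−j₂=4  J−j₁+j₂=3  j₁+j₂+J+1=9
(j₁±m₁, j₂±m₂, J±M) = (2,3,1,3,2,5)
P² = 384/7
sum k=0..1:
  [0] +1/12 = 1/12
  [1] −1/24 = -1/24
S = 1/24
C² = P²·S² = 2/21 ; C = +0.308607

+√(2/21) = +0.308607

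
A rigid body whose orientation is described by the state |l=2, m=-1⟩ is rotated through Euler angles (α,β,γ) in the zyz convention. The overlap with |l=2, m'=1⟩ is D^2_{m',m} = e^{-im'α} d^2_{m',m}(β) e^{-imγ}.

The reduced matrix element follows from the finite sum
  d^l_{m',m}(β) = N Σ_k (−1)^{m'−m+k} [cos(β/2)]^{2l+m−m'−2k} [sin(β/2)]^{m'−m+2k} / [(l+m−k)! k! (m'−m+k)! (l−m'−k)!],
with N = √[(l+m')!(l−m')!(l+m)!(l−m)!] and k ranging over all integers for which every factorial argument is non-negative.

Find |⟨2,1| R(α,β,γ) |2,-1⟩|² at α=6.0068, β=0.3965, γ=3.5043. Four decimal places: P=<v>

Split into d^2_{1,-1}(β=0.3965) × two z-phases.
With c≡cos(β/2)=0.980413 and s≡sin(β/2)=0.196954, N=[6·1·1·6]^{1/2}=6.000000
Admissible k: 0..1 (factorial args all ≥0)
  k=0: (−1)^2·6.0000/(2)·0.9804^2·0.1970^2 = +0.111858
  k=1: (−1)^3·6.0000/(6)·0.9804^0·0.1970^4 = -0.001505
d^2_{1,-1}(0.3965) = +0.111858 -0.001505 = +0.110354
|D^2_{1,-1}|² = |d^2_{1,-1}(β)|² = (+0.110354)² = 0.012178 (the z-rotation phases have unit modulus)

P=0.0122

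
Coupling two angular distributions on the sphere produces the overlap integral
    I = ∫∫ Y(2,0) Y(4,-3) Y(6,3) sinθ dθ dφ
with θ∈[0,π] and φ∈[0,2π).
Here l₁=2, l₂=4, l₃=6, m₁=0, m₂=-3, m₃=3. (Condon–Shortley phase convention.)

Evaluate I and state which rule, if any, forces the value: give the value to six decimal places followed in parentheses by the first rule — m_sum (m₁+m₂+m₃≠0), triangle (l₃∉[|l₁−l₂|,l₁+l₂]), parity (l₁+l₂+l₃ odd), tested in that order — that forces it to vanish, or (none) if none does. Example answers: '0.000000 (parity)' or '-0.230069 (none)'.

Rules hold: Σm=0, L=12 even, 2≤6≤6.
N = 5·9·13 = 585
Δ = 0!·4!·8!/13! = 1/6435
Racah Σ t=0..0: t=0:+1/2304 = 1/2304
⇒ 3j(2 4 6; 0 0 0)² = 5/143, sgn +1
Racah Σ t=0..0: t=0:+1/20160 = 1/20160
⇒ 3j(2 4 6; 0 -3 3)² = 12/715, sgn -1
4πI² = N·(3j₀)²·(3jₘ)² = 540/1573
I = -1·√(0.343293/4π) = -0.16528277
No selection rule forces the value: the integral is nonzero (none).

-0.165283 (none)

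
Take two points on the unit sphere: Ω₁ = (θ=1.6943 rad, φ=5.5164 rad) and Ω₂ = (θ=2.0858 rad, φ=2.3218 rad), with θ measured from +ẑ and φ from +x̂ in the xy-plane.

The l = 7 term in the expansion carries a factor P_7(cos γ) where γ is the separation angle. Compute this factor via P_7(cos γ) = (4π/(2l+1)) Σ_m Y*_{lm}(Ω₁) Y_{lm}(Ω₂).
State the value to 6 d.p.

Summing Y*_{l m}(θ₁,φ₁)·Y_{l m}(θ₂,φ₂) over m ∈ [−7, 7]; prefactor 4π/(2·7+1) = 0.837758:
  m=-7: Y*=0.28877 + 0.37586j  Y=-0.16173 + 0.09797j  product -0.08352 - 0.03250j
  m=-6: Y*=0.02453 - 0.21878j  Y=-0.08204 + 0.39190j  product 0.08373 + 0.02756j
  m=-5: Y*=0.21822 - 0.18096j  Y=0.22713 + 0.32261j  product 0.10794 + 0.02930j
  m=-4: Y*=-0.24506 - 0.01828j  Y=0.03157 + 0.00437j  product -0.00766 - 0.00165j
  m=-3: Y*=-0.14640 - 0.16373j  Y=-0.26011 + 0.21130j  product 0.07268 + 0.01166j
  m=-2: Y*=-0.00944 + 0.25349j  Y=-0.01312 + 0.19038j  product -0.04814 - 0.00512j
  m=-1: Y*=-0.13986 + 0.13474j  Y=-0.17993 - 0.19275j  product 0.05114 + 0.00271j
  m=+0: Y*=0.25554 + 0.00000j  Y=-0.22728 + 0.00000j  product -0.05808 + 0.00000j
  m=+1: Y*=0.13986 + 0.13474j  Y=0.17993 - 0.19275j  product 0.05114 - 0.00271j
  m=+2: Y*=-0.00944 - 0.25349j  Y=-0.01312 - 0.19038j  product -0.04814 + 0.00512j
  m=+3: Y*=0.14640 - 0.16373j  Y=0.26011 + 0.21130j  product 0.07268 - 0.01166j
  m=+4: Y*=-0.24506 + 0.01828j  Y=0.03157 - 0.00437j  product -0.00766 + 0.00165j
  m=+5: Y*=-0.21822 - 0.18096j  Y=-0.22713 + 0.32261j  product 0.10794 - 0.02930j
  m=+6: Y*=0.02453 + 0.21878j  Y=-0.08204 - 0.39190j  product 0.08373 - 0.02756j
  m=+7: Y*=-0.28877 + 0.37586j  Y=0.16173 + 0.09797j  product -0.08352 + 0.03250j
Accumulated sum 0.29426 + 0.00000j; after 4π/(2l+1) scaling, 0.24652 + 0.00000j ⇒ P_7 = 0.246517

0.246517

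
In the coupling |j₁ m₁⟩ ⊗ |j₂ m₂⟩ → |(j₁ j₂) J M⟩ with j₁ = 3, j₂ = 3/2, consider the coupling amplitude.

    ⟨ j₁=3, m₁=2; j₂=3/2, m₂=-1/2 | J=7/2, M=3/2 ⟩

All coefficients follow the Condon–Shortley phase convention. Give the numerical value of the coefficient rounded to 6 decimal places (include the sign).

+0.654654  (= +√(3/7))

√[8·1!5!2!/9! · 5!1!1!2!5!2!] = √(6400/21)
  +(−1)^0/∏(0,1,1,1,4,1)! = 1/24  (running 1/24)
  +(−1)^1/∏(1,0,0,0,5,2)! = -1/240  (running 3/80)
⟨..|..⟩ = √(6400/21)·(3/80) = +0.654654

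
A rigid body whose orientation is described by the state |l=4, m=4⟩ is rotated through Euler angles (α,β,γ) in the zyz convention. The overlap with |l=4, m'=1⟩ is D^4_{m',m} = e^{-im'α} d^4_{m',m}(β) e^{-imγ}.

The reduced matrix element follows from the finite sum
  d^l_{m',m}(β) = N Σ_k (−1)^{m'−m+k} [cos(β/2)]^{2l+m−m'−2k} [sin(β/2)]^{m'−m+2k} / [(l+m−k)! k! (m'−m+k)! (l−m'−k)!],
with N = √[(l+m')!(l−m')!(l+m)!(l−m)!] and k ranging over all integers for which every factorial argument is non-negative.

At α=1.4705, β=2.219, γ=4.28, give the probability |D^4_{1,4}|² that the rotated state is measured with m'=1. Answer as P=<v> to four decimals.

First d^4_{1,4}(β=2.2190), then the phase factors e^{-i(1)α} and e^{-i(4)γ}:
Half-angle: c=0.445109, s=0.895476. N=√(120·6·40320·1)=5387.986637
Admissible k: 3..3 (factorial args all ≥0)
  k=3: (−1)^0·5387.9866/(720)·0.4451^5·0.8955^3 = +0.093884
d^4_{1,4}(2.2190) = +0.093884
|D^4_{1,4}|² = |d^4_{1,4}(β)|² = (+0.093884)² = 0.008814 (the z-rotation phases have unit modulus)

P=0.0088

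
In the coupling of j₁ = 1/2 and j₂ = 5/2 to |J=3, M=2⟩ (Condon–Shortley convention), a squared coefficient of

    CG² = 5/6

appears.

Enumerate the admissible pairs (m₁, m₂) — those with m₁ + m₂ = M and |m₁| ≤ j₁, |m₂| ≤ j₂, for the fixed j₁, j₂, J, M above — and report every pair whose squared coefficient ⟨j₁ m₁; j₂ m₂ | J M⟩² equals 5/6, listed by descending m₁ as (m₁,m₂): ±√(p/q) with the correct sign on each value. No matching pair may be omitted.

Admissible pairs with m₁+m₂ = M = 2: (-1/2,5/2), (1/2,3/2)
  (m₁,m₂)=(1/2,3/2): CG² = 5/6, CG = +√(5/6)   ← matches the target
  (m₁,m₂)=(-1/2,5/2): CG² = 1/6, CG = +√(1/6)
Pairs with CG² = 5/6: (1/2,3/2): +√(5/6)

(1/2,3/2): +√(5/6)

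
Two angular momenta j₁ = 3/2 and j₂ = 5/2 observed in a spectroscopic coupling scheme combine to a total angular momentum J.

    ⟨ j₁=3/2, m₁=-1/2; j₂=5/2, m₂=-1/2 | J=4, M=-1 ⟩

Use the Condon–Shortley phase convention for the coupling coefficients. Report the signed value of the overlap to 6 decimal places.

j₁+j₂−J=0  J+j₁−j₂=3  J−j₁+j₂=5  j₁+j₂+J+1=9
(j₁±m₁, j₂±m₂, J±M) = (1,2,2,3,3,5)
P² = 2160/7
sum k=0..0:
  [0] +1/24 = 1/24
S = 1/24
C² = P²·S² = 15/28 ; C = +0.731925

+0.731925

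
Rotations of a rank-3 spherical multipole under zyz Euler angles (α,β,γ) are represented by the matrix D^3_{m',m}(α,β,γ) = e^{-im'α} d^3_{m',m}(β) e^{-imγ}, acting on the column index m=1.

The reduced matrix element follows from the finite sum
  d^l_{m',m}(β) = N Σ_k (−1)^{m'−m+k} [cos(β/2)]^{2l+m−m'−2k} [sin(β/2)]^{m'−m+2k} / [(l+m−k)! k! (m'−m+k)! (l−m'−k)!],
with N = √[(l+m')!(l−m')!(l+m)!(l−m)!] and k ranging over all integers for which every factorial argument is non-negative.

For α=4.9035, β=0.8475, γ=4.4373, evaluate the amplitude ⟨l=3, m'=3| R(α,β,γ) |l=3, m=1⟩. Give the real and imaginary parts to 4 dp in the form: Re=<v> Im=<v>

Re=0.4321 Im=-0.1328

D^3_{3,1}(4.9035,0.8475,4.4373) = e^{-i·3·4.9035}·d^3_{3,1}(0.8475)·e^{-i·1·4.4373}. Compute d first:
With c≡cos(β/2)=0.911553 and s≡sin(β/2)=0.411182, N=[720·1·24·2]^{1/2}=185.903201
Admissible k: 0..0 (factorial args all ≥0)
  k=0: (−1)^2·185.9032/(48)·0.9116^4·0.4112^2 = +0.452107
d^3_{3,1}(0.8475) = +0.452107
Phases: e^{-i·(3)·4.9035}=-0.542435-0.840098i, e^{-i·(1)·4.4373}=-0.271633+0.962401i ⇒ D=+0.432149-0.132848i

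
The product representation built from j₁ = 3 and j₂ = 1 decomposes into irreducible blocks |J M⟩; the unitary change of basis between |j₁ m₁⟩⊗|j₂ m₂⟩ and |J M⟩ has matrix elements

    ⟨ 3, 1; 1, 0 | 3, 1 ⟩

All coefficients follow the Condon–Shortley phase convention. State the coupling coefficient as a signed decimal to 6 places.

j₁+j₂−J=1  J+j₁−j₂=5  J−j₁+j₂=1  j₁+j₂+J+1=8
(j₁±m₁, j₂±m₂, J±M) = (4,2,1,1,4,2)
P² = 48
sum k=0..1:
  [0] +1/12 = 1/12
  [1] −1/24 = -1/24
S = 1/24
C² = P²·S² = 1/12 ; C = +0.288675

+0.288675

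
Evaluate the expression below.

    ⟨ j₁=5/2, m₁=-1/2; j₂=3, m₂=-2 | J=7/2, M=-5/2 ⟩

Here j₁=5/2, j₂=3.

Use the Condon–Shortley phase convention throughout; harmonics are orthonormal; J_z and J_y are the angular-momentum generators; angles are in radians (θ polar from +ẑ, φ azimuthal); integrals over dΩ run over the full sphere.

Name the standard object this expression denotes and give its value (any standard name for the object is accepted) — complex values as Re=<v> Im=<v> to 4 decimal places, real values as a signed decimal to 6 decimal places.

This is a Clebsch–Gordan (vector-coupling) coefficient.
√[8·2!3!4!/10! · 2!3!1!5!1!6!] = √(4608/7)
  +(−1)^0/∏(0,2,3,1,0,3)! = 1/72  (running 1/72)
  +(−1)^1/∏(1,1,2,0,1,4)! = -1/48  (running -1/144)
⟨..|..⟩ = √(4608/7)·(-1/144) = -0.178174

Clebsch–Gordan coefficient, −√(2/63) ≈ -0.178174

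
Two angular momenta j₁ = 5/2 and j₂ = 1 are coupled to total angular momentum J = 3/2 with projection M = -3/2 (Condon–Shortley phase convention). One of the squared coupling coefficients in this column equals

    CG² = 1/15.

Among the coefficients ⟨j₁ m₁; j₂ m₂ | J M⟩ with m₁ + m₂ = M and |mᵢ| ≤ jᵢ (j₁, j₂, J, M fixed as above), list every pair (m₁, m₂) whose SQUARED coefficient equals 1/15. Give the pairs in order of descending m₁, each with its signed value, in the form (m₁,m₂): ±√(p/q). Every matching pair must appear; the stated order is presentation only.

(-1/2,-1): +√(1/15)

Admissible pairs with m₁+m₂ = M = -3/2: (-5/2,1), (-3/2,0), (-1/2,-1)
  (m₁,m₂)=(-1/2,-1): CG² = 1/15, CG = +√(1/15)   ← matches the target
  (m₁,m₂)=(-3/2,0): CG² = 4/15, CG = −√(4/15)
  (m₁,m₂)=(-5/2,1): CG² = 2/3, CG = +√(2/3)
Pairs with CG² = 1/15: (-1/2,-1): +√(1/15)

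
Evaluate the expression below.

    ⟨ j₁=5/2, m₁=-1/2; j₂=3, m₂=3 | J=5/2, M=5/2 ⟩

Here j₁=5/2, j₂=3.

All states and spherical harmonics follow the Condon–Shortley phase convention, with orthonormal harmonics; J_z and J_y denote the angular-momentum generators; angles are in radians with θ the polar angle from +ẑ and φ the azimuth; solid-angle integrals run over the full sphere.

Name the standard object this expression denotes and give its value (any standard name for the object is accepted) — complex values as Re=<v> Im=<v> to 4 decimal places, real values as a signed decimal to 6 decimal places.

This is a Clebsch–Gordan (vector-coupling) coefficient.
j₁+j₂−J=3  J+j₁−j₂=2  J−j₁+j₂=3  j₁+j₂+J+1=9
(j₁±m₁, j₂±m₂, J±M) = (2,3,6,0,5,0)
P² = 8640/7
sum k=3..3:
  [3] −1/72 = -1/72
S = -1/72
C² = P²·S² = 5/21 ; C = -0.487950

Clebsch–Gordan coefficient, −√(5/21) ≈ -0.487950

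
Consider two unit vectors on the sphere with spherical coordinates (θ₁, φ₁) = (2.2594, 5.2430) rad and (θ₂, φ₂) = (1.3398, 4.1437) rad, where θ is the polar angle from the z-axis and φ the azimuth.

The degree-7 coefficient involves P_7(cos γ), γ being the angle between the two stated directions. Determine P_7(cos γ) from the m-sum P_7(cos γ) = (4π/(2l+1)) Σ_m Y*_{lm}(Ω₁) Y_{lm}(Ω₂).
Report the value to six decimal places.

-0.292724

Term-by-term m-sum for l=7 (normalisation 4π/15 = 0.837758):
  m=-7: Y*=(0.044337, -0.068765)  Y=(-0.308186, 0.276672)  product (0.005361, 0.033459)
  m=-6: Y*=(-0.251726, -0.010597)  Y=(0.351208, 0.097404)  product (-0.087376, -0.028241)
  m=-5: Y*=(0.200848, 0.377881)  Y=(0.030014, 0.097667)  product (-0.030878, 0.030958)
  m=-4: Y*=(0.195419, -0.317561)  Y=(0.226397, -0.266638)  product (-0.040432, -0.124001)
  m=-3: Y*=(0.016985, 0.000357)  Y=(-0.006737, -0.000917)  product (-0.000114, -0.000018)
  m=-2: Y*=(-0.176414, -0.315702)  Y=(-0.137237, -0.296558)  product (-0.069413, 0.095643)
  m=-1: Y*=(-0.073715, 0.125635)  Y=(-0.026052, 0.040763)  product (-0.003201, -0.006278)
  m=+0: Y*=(-0.323092, -0.000000)  Y=(-0.317844, 0.000000)  product (0.102693, 0.000000)
  m=+1: Y*=(0.073715, 0.125635)  Y=(0.026052, 0.040763)  product (-0.003201, 0.006278)
  m=+2: Y*=(-0.176414, 0.315702)  Y=(-0.137237, 0.296558)  product (-0.069413, -0.095643)
  m=+3: Y*=(-0.016985, 0.000357)  Y=(0.006737, -0.000917)  product (-0.000114, 0.000018)
  m=+4: Y*=(0.195419, 0.317561)  Y=(0.226397, 0.266638)  product (-0.040432, 0.124001)
  m=+5: Y*=(-0.200848, 0.377881)  Y=(-0.030014, 0.097667)  product (-0.030878, -0.030958)
  m=+6: Y*=(-0.251726, 0.010597)  Y=(0.351208, -0.097404)  product (-0.087376, 0.028241)
  m=+7: Y*=(-0.044337, -0.068765)  Y=(0.308186, 0.276672)  product (0.005361, -0.033459)
Σ over m = (-0.349413, 0.000000); ×(4π/15) → (-0.292724, 0.000000). Real part: -0.292724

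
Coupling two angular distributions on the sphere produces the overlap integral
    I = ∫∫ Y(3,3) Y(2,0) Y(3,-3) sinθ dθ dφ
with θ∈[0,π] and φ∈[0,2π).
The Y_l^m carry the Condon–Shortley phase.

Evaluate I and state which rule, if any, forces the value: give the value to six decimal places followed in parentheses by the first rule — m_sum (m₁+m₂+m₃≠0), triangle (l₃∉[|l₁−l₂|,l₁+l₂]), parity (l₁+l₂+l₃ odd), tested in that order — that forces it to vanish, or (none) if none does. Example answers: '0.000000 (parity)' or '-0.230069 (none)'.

Checks pass: Σm=0; 8 even; l₃=3∈[1,5].
(2·3+1)(2·2+1)(2·3+1) = 245
Δ: 2! 4! 2! / 9! → 1/3780
sum: t=0:+1/24 t=1:−1/4 t=2:+1/24 = -1/6
3j²(3 2 3; 0 0 0) = Δ·Π!·Σ² = 4/105  (sign +1)
sum: t=0:+1/96 = 1/96
3j²(3 2 3; 3 0 -3) = Δ·Π!·Σ² = 5/84  (sign +1)
combine: 4πI² = 245·4/105·5/84 = 5/9
take √, sign +1: I = 0.21026104
No selection rule forces the value: the integral is nonzero (none).

0.210261 (none)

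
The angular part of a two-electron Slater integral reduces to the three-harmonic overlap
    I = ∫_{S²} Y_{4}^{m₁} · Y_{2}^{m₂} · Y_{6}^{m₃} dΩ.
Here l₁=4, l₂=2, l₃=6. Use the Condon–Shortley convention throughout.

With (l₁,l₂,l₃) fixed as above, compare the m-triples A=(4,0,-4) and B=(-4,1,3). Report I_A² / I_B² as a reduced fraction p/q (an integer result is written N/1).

Same 4,2,6: normalisation and zero-m 3j drop out of the ratio.
A: Δ: 0! 8! 4! / 13! → 1/6435; sum: t=0:+1/161280 = 1/161280; 3j²(4 2 6; 4 0 -4) = Δ·Π!·Σ² = 1/143  (sign +1)
B: Δ: 0! 8! 4! / 13! → 1/6435; sum: t=0:+1/241920 = 1/241920; 3j²(4 2 6; -4 1 3) = Δ·Π!·Σ² = 1/715  (sign -1)
I_A²/I_B² = (1/143)/(1/715) = 5/1

5/1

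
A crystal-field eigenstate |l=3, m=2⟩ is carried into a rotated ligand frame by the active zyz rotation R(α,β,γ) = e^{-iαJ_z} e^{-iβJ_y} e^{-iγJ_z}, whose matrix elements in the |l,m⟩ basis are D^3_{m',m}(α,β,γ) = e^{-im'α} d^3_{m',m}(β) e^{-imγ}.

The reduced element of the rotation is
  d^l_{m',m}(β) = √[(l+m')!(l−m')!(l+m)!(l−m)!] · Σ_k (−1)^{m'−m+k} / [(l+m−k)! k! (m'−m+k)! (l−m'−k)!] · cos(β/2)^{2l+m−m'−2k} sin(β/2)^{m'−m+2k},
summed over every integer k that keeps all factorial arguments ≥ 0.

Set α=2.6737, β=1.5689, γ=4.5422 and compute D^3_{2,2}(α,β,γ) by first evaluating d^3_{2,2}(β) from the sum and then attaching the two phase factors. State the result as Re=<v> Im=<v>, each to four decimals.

Re=0.1453 Im=0.4789

D^3_{2,2}(2.6737,1.5689,4.5422) = e^{-i·2·2.6737}·d^3_{2,2}(1.5689)·e^{-i·2·4.5422}. Compute d first:
Half-angle: c=0.707777, s=0.706436. N=√(120·1·120·1)=120.000000
k∈{0,1} keeps every argument non-negative
  k=0: (−1)^0·120.0000/(120)·0.7078^6·0.7064^0 = +0.125712
  k=1: (−1)^1·120.0000/(24)·0.7078^4·0.7064^2 = -0.626183
d^3_{2,2}(1.5689) = +0.125712 -0.626183 = -0.500470
D = (+0.593186+0.805065i)·(-0.500470)·(-0.942629-0.333843i) = +0.145331+0.478905i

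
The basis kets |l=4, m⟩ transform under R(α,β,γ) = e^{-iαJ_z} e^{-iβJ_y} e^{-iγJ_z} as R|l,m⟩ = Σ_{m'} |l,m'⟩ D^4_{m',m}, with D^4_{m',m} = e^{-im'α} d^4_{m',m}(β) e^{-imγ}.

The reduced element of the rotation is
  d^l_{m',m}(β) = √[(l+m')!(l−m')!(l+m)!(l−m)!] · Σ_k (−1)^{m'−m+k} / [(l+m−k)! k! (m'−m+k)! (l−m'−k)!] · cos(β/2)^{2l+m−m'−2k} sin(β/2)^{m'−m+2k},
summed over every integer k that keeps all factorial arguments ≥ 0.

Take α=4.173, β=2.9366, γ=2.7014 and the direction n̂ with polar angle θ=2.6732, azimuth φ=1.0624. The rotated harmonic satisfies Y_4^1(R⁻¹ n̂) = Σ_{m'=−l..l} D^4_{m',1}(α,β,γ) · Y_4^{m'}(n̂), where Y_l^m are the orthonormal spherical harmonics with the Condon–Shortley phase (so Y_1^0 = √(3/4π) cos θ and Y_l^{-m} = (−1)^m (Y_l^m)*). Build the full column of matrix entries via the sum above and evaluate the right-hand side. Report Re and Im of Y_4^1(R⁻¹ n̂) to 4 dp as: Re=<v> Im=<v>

Re=0.2694 Im=0.1196

Need the full column D^4_{m',1} for m'=−4..4 at α=4.1730, β=2.9366, γ=2.7014.
cos(β/2)=0.102317, sin(β/2)=0.994752
d^4_{-4,1}: single k=5 term ⇒ +0.007807;  D = +0.001140+0.007724i
d^4_{-3,1}: k∈[4..5] ⇒ +0.001420 -0.080511 = -0.079091;  D = +0.073067+0.030276i
d^4_{-2,1}: k∈[3..5] ⇒ +0.000156 -0.022132 +0.418396 = +0.396420;  D = +0.318301-0.236290i
d^4_{-1,1}: k∈[2..5] ⇒ +0.000011 -0.003219 +0.152151 -0.958778 = -0.809835;  D = -0.080201-0.805854i
d^4_{0,1}: k∈[1..4] ⇒ +0.000001 -0.000296 +0.027995 -0.441028 = -0.413328;  D = +0.373925+0.176125i
d^4_{1,1}: k∈[0..3] ⇒ +0.000000 -0.000017 +0.003219 -0.101434 = -0.098232;  D = -0.081558+0.054751i
d^4_{2,1}: k∈[0..2] ⇒ -0.000000 +0.000234 -0.014755 = -0.014521;  D = -0.000752-0.014502i
d^4_{3,1}: k∈[0..1] ⇒ +0.000009 -0.001420 = -0.001411;  D = +0.001246+0.000661i
d^4_{4,1}: single k=0 term ⇒ -0.000083;  D = -0.000071+0.000043i
Y_4^{m'}(θ=2.6732,φ=1.0624) and Σ D·Y over m':
  (+0.0011+0.0077i)·(-0.0082+0.0164i)  (+0.0731+0.0303i)·(+0.1027-0.0047i)  (+0.3183-0.2363i)·(-0.1640-0.2652i)  (-0.0802-0.8059i)·(-0.2387+0.4284i)  (+0.3739+0.1761i)·(+0.1377+0.0000i)  (-0.0816+0.0548i)·(+0.2387+0.4284i)  (-0.0008-0.0145i)·(-0.1640+0.2652i)  (+0.0012+0.0007i)·(-0.1027-0.0047i)  (-0.0001+0.0000i)·(-0.0082-0.0164i)
Y_4^1(R⁻¹ n̂) = +0.269398+0.119582i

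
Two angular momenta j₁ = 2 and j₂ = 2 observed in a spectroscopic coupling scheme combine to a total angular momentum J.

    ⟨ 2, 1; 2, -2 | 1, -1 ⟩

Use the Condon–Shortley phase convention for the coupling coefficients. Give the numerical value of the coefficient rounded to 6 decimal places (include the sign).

+√(1/5) = +0.447214

j₁+j₂−J=3  J+j₁−j₂=1  J−j₁+j₂=1  j₁+j₂+J+1=6
(j₁±m₁, j₂±m₂, J±M) = (3,1,0,4,0,2)
P² = 36/5
sum k=0..0:
  [0] +1/6 = 1/6
S = 1/6
C² = P²·S² = 1/5 ; C = +0.447214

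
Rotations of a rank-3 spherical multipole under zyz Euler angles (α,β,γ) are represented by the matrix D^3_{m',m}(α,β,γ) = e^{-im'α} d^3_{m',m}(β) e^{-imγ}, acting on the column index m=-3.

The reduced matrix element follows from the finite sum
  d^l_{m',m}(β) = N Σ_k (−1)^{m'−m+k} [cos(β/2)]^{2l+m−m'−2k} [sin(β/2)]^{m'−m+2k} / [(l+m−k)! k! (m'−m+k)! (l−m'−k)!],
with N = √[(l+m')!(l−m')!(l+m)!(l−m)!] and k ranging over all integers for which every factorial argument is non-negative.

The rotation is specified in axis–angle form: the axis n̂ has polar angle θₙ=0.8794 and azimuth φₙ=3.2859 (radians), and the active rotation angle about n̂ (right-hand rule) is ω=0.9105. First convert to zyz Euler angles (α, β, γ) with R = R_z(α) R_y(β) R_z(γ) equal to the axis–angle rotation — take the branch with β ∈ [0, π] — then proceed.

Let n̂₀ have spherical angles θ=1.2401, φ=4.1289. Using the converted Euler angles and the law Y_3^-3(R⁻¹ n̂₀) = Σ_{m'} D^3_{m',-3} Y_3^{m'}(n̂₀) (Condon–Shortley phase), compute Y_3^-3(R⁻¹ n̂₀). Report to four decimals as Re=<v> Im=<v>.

Axis–angle → zyz. n̂ = (sinθₙcosφₙ, sinθₙsinφₙ, cosθₙ) = (-0.762349, -0.110783, +0.637613), ω = 0.9105.
R = I cosω + sinω [n̂]ₓ + (1−cosω) n̂n̂ᵀ gives
  R = [+0.838062, -0.470939, -0.275441; +0.536248, +0.618096, +0.574800; -0.100447, -0.629423, +0.770543]
β = atan2(√(R₁₃²+R₂₃²), R₃₃) = 0.691103; α = atan2(R₂₃, R₁₃) mod 2π = 2.017662; γ = atan2(R₃₂, −R₃₁) mod 2π = 4.870640
Need the full column D^3_{m',-3} for m'=−3..3 at α=2.0177, β=0.6911, γ=4.8706.
cos(β/2)=0.940889, sin(β/2)=0.338716
d^3_{-3,-3}: single k=0 term ⇒ +0.693793;  D = -0.167983+0.673149i
d^3_{-2,-3}: single k=0 term ⇒ -0.611790;  D = -0.599312+0.122930i
d^3_{-1,-3}: single k=0 term ⇒ +0.348232;  D = -0.210518-0.277395i
d^3_{0,-3}: single k=0 term ⇒ -0.144756;  D = +0.066170-0.128747i
d^3_{1,-3}: single k=0 term ⇒ +0.045130;  D = +0.045112+0.001258i
d^3_{2,-3}: single k=0 term ⇒ -0.010275;  D = +0.004180+0.009386i
d^3_{3,-3}: single k=0 term ⇒ +0.001510;  D = -0.000979+0.001150i
Y_3^{m'}(θ=1.2401,φ=4.1289) and Σ D·Y over m':
  (-0.1680+0.6731i)·(+0.3473+0.0631i)  (-0.5993+0.1229i)·(-0.1166-0.2730i)  (-0.2105-0.2774i)·(+0.0796-0.1206i)  (+0.0662-0.1287i)·(-0.2996+0.0000i)  (+0.0451+0.0013i)·(-0.0796-0.1206i)  (+0.0042+0.0094i)·(-0.1166+0.2730i)  (-0.0010+0.0012i)·(-0.3473+0.0631i)
Y_3^-3(R⁻¹ n̂) = -0.073621+0.408392i

Re=-0.0736 Im=0.4084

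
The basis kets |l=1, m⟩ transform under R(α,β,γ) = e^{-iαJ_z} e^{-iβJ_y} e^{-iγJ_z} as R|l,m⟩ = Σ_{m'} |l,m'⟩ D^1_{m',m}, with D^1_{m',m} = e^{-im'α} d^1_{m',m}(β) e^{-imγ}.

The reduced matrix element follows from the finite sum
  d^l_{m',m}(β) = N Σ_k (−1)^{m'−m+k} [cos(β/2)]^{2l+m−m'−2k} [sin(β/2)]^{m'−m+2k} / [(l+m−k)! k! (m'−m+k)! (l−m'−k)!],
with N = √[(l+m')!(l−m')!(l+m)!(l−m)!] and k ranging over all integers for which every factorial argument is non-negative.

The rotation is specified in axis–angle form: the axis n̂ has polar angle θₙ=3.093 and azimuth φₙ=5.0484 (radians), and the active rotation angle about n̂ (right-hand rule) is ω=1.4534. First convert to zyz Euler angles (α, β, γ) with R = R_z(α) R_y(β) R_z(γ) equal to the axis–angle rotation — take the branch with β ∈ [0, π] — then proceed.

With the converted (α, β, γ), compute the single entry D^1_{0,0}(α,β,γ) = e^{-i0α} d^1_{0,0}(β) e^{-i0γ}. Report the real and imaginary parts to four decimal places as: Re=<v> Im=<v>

Axis–angle → zyz. n̂ = (sinθₙcosφₙ, sinθₙsinφₙ, cosθₙ) = (+0.016016, -0.045857, -0.998820), ω = 1.4534.
R = I cosω + sinω [n̂]ₓ + (1−cosω) n̂n̂ᵀ gives
  R = [+0.117353, +0.991296, -0.059665; -0.992593, +0.118983, +0.024533; +0.031418, +0.056344, +0.997917]
β = atan2(√(R₁₃²+R₂₃²), R₃₃) = 0.064556; α = atan2(R₂₃, R₁₃) mod 2π = 2.751490; γ = atan2(R₃₂, −R₃₁) mod 2π = 2.079468
First d^1_{0,0}(β=0.0646), then the phase factors e^{-i(0)α} and e^{-i(0)γ}:
Half-angle: c=0.999479, s=0.032273. N=√(1·1·1·1)=1.000000
Admissible k: 0..1 (factorial args all ≥0)
  k=0: (−1)^0·1.0000/(1)·0.9995^2·0.0323^0 = +0.998958
  k=1: (−1)^1·1.0000/(1)·0.9995^0·0.0323^2 = -0.001042
d^1_{0,0}(0.0646) = +0.998958 -0.001042 = +0.997917
Attach z-rotation phases: D = e^{-i(0)(2.7515)}·(+0.997917)·e^{-i(0)(2.0795)} = +0.997917+0.000000i

Re=0.9979 Im=0.0000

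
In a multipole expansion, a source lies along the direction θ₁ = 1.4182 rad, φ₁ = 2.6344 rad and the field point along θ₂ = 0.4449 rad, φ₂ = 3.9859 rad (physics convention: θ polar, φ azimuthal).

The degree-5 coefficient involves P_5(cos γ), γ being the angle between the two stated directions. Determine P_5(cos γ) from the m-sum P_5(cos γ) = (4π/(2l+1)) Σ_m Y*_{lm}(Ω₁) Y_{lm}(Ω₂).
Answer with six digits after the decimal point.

Addition theorem: P_5(cos γ) = (4π/11) Σ_m Y*_{lm}(Ω₁) Y_{lm}(Ω₂), m = −5…5:
  m=-5: Y*=(0.359922, 0.249222)  Y=(0.003230, -0.006043)  product (0.002669, -0.001370)
  m=-4: Y*=(-0.094134, -0.190969)  Y=(-0.044193, 0.010611)  product (0.006186, 0.007441)
  m=-3: Y*=(0.013016, -0.264243)  Y=(0.143274, 0.099854)  product (0.028251, -0.036559)
  m=-2: Y*=(-0.123700, 0.198887)  Y=(-0.048105, -0.406409)  product (0.086780, 0.040705)
  m=-1: Y*=(-0.190302, 0.105747)  Y=(-0.323603, 0.364166)  product (0.023073, -0.103521)
  m=+0: Y*=(0.238501, -0.000000)  Y=(-0.022263, 0.000000)  product (-0.005310, 0.000000)
  m=+1: Y*=(0.190302, 0.105747)  Y=(0.323603, 0.364166)  product (0.023073, 0.103521)
  m=+2: Y*=(-0.123700, -0.198887)  Y=(-0.048105, 0.406409)  product (0.086780, -0.040705)
  m=+3: Y*=(-0.013016, -0.264243)  Y=(-0.143274, 0.099854)  product (0.028251, 0.036559)
  m=+4: Y*=(-0.094134, 0.190969)  Y=(-0.044193, -0.010611)  product (0.006186, -0.007441)
  m=+5: Y*=(-0.359922, 0.249222)  Y=(-0.003230, -0.006043)  product (0.002669, 0.001370)
Total Σ_m = (0.288607, 0.000000). Multiply by 1.142397: (0.329704, 0.000000). P_5(cos γ) = 0.329704

0.329704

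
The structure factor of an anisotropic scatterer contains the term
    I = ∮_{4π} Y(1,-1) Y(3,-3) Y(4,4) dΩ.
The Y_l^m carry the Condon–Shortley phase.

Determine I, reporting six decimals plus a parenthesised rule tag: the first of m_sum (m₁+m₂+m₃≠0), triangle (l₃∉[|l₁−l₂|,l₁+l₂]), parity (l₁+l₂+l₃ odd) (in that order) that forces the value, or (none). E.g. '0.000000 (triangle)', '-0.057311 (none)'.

Checks pass: Σm=0; 8 even; l₃=4∈[2,4].
(2·1+1)(2·3+1)(2·4+1) = 189
Δ: 0! 2! 6! / 9! → 1/252
sum: t=0:+1/36 = 1/36
3j²(1 3 4; 0 0 0) = Δ·Π!·Σ² = 4/63  (sign +1)
sum: t=0:+1/1440 = 1/1440
3j²(1 3 4; -1 -3 4) = Δ·Π!·Σ² = 1/9  (sign +1)
combine: 4πI² = 189·4/63·1/9 = 4/3
take √, sign +1: I = 0.32573501
No selection rule forces the value: the integral is nonzero (none).

0.325735 (none)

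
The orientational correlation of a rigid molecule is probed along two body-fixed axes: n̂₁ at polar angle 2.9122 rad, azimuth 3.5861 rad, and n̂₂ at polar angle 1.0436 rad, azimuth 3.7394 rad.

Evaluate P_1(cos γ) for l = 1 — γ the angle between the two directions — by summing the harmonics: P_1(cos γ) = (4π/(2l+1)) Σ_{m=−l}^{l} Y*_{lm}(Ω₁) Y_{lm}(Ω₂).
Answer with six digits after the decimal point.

-0.295726

Summing Y*_{l m}(θ₁,φ₁)·Y_{l m}(θ₂,φ₂) over m ∈ [−1, 1]; prefactor 4π/(2·1+1) = 4.188790:
  m=-1: (-0.07093 - 0.03378j) × (-0.24680 + 0.16805j) = 0.02318 - 0.00358j  (running Σ = 0.02318 - 0.00358j)
  m=0: (-0.47580 + 0.00000j) × (0.24582 + 0.00000j) = -0.11696 + 0.00000j  (running Σ = -0.09378 - 0.00358j)
  m=1: (0.07093 - 0.03378j) × (0.24680 + 0.16805j) = 0.02318 + 0.00358j  (running Σ = -0.07060 + 0.00000j)
Total Σ_m = -0.07060 + 0.00000j. Multiply by 4.188790: -0.29573 + 0.00000j. P_1(cos γ) = -0.295726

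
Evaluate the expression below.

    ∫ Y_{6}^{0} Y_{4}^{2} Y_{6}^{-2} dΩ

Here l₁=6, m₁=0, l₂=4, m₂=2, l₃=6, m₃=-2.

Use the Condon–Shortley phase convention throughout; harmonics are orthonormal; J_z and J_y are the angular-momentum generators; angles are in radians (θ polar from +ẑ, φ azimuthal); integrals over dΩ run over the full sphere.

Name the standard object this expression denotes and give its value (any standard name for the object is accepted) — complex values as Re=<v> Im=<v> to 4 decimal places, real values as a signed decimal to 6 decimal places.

Gaunt coefficient, -0.107540

This is a Gaunt coefficient — the integral of a triple product of spherical harmonics over the sphere.
Checks pass: Σm=0; 16 even; l₃=6∈[2,10].
(2·6+1)(2·4+1)(2·6+1) = 1521
Δ: 4! 8! 4! / 17! → 1/15315300
sum: t=0:+1/829440 t=1:−1/25920 t=2:+1/9216 t=3:−1/25920 t=4:+1/829440 = 7/207360
3j²(6 4 6; 0 0 0) = Δ·Π!·Σ² = 28/2431  (sign +1)
sum: t=2:+1/55296 t=3:−1/25920 t=4:+1/138240 = -11/829440
3j²(6 4 6; 0 2 -2) = Δ·Π!·Σ² = 11/1326  (sign -1)
combine: 4πI² = 1521·28/2431·11/1326 = 42/289
take √, sign -1: I = -0.10754019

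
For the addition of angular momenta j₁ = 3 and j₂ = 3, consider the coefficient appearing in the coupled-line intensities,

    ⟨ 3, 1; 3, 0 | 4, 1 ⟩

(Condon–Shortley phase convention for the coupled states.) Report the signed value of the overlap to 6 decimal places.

√[9·2!4!4!/11! · 4!2!3!3!5!3!] = √(124416/385)
  +(−1)^0/∏(0,2,2,3,2,1)! = 1/48  (running 1/48)
  +(−1)^1/∏(1,1,1,2,3,2)! = -1/24  (running -1/48)
  +(−1)^2/∏(2,0,0,1,4,3)! = 1/288  (running -5/288)
⟨..|..⟩ = √(124416/385)·(-5/288) = -0.312094

−√(15/154) = -0.312094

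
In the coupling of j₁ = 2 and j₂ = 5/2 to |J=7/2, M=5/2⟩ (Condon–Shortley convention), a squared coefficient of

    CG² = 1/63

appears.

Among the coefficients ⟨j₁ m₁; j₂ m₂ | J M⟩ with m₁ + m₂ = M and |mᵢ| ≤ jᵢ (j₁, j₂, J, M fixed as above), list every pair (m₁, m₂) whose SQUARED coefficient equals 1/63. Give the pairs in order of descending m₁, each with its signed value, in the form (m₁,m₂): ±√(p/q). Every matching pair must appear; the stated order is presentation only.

(1,3/2): −√(1/63)

Admissible pairs with m₁+m₂ = M = 5/2: (0,5/2), (1,3/2), (2,1/2)
  (m₁,m₂)=(2,1/2): CG² = 32/63, CG = +√(32/63)
  (m₁,m₂)=(1,3/2): CG² = 1/63, CG = −√(1/63)   ← matches the target
  (m₁,m₂)=(0,5/2): CG² = 10/21, CG = −√(10/21)
Pairs with CG² = 1/63: (1,3/2): −√(1/63)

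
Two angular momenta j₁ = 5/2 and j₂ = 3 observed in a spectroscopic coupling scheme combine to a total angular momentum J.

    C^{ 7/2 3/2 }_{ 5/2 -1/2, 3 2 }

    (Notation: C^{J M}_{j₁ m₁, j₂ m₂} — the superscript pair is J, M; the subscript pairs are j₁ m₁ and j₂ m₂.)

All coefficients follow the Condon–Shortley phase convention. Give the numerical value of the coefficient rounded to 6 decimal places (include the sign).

j₁+j₂−J=2  J+j₁−j₂=3  J−j₁+j₂=4  j₁+j₂+J+1=10
(j₁±m₁, j₂±m₂, J±M) = (2,3,5,1,5,2)
P² = 1536/7
sum k=1..2:
  [1] −1/48 = -1/48
  [2] +1/24 = 1/24
S = 1/48
C² = P²·S² = 2/21 ; C = +0.308607

+√(2/21) = +0.308607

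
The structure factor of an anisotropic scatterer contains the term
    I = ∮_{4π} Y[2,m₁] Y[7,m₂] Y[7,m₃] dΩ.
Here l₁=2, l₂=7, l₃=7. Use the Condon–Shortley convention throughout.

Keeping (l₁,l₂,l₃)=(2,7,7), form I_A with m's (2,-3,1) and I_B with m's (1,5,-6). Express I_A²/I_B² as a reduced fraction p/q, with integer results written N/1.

1350/1573

Same 2,7,7: normalisation and zero-m 3j drop out of the ratio.
A: Δ: 2! 2! 12! / 17! → 1/185640; sum: t=0:+1/3870720 = 1/3870720; 3j²(2 7 7; 2 -3 1) = Δ·Π!·Σ² = 135/6188  (sign +1)
B: Δ: 2! 2! 12! / 17! → 1/185640; sum: t=0:+1/958003200 t=1:−1/79833600 = -1/87091200; 3j²(2 7 7; 1 5 -6) = Δ·Π!·Σ² = 121/4760  (sign +1)
I_A²/I_B² = (135/6188)/(121/4760) = 1350/1573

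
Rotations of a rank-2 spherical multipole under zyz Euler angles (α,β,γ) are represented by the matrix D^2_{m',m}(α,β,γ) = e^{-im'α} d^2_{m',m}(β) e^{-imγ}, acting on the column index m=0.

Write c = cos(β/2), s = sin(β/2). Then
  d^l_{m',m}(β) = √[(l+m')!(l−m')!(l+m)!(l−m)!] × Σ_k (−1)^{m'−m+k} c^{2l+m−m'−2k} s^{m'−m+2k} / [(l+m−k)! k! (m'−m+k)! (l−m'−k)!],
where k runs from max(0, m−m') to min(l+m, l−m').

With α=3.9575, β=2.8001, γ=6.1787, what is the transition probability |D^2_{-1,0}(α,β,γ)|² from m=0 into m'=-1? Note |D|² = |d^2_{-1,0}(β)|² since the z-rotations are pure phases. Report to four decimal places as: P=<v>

D^2_{-1,0}(3.9575,2.8001,6.1787) = e^{-i·-1·3.9575}·d^2_{-1,0}(2.8001)·e^{-i·0·6.1787}. Compute d first:
c=cos(2.800100/2)=0.169918, s=sin(2.800100/2)=0.985458; N=√[1·6·2·2]=4.898979
The bounds max(0,m−m')=1 and min(l+m,l−m')=2 give 2 terms
  k=1: (−1)^0·4.8990/(2)·0.1699^3·0.9855^1 = +0.011842
  k=2: (−1)^1·4.8990/(2)·0.1699^1·0.9855^3 = -0.398317
d^2_{-1,0}(2.8001) = +0.011842 -0.398317 = -0.386475
|D^2_{-1,0}|² = |d^2_{-1,0}(β)|² = (-0.386475)² = 0.149363 (the z-rotation phases have unit modulus)

P=0.1494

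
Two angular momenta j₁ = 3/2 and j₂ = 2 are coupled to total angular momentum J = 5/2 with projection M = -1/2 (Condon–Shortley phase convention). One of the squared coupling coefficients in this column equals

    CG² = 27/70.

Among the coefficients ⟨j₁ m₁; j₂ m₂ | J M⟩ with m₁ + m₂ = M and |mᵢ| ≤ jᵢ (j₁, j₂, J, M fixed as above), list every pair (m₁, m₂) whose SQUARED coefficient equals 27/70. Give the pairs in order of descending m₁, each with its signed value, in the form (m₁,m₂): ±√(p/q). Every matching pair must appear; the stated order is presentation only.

(-3/2,1): −√(27/70)

Admissible pairs with m₁+m₂ = M = -1/2: (-3/2,1), (-1/2,0), (1/2,-1), (3/2,-2)
  (m₁,m₂)=(3/2,-2): CG² = 6/35, CG = +√(6/35)
  (m₁,m₂)=(1/2,-1): CG² = 5/14, CG = +√(5/14)
  (m₁,m₂)=(-1/2,0): CG² = 3/35, CG = −√(3/35)
  (m₁,m₂)=(-3/2,1): CG² = 27/70, CG = −√(27/70)   ← matches the target
Pairs with CG² = 27/70: (-3/2,1): −√(27/70)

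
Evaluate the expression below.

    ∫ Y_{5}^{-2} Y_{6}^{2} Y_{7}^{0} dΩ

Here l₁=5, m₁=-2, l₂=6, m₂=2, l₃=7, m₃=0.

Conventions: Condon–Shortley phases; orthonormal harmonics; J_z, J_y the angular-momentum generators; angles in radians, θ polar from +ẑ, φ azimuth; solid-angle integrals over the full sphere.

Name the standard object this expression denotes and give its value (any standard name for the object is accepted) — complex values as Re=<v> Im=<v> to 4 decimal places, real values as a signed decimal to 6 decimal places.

Gaunt coefficient, -0.114807

This is a Gaunt coefficient — the integral of a triple product of spherical harmonics over the sphere.
Rules hold: Σm=0, L=18 even, 1≤7≤11.
N = 11·13·15 = 2145
Δ = 4!·6!·8!/19! = 1/174594420
Racah Σ t=0..4: t=0:+1/4147200 t=1:−1/207360 t=2:+1/82944 t=3:−1/207360 t=4:+1/4147200 = 1/345600
⇒ 3j(5 6 7; 0 0 0)² = 420/46189, sgn -1
Racah Σ t=1..4: t=1:−1/21772800 t=2:+1/691200 t=3:−1/207360 t=4:+1/497664 = -41/29030400
⇒ 3j(5 6 7; -2 2 0)² = 11767/1385670, sgn +1
4πI² = N·(3j₀)²·(3jₘ)² = 2471070/14919047
I = -1·√(0.165632/4π) = -0.11480665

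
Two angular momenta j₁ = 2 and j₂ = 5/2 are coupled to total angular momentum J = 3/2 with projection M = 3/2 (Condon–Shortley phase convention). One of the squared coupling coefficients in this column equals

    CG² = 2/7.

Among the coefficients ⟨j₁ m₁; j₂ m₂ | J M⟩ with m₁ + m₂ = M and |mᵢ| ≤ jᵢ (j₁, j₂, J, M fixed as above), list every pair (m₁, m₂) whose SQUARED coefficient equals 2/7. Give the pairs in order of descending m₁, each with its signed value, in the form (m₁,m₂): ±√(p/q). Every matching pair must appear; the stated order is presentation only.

(-1,5/2): −√(2/7)

Admissible pairs with m₁+m₂ = M = 3/2: (-1,5/2), (0,3/2), (1,1/2), (2,-1/2)
  (m₁,m₂)=(2,-1/2): CG² = 4/35, CG = +√(4/35)
  (m₁,m₂)=(1,1/2): CG² = 9/35, CG = −√(9/35)
  (m₁,m₂)=(0,3/2): CG² = 12/35, CG = +√(12/35)
  (m₁,m₂)=(-1,5/2): CG² = 2/7, CG = −√(2/7)   ← matches the target
Pairs with CG² = 2/7: (-1,5/2): −√(2/7)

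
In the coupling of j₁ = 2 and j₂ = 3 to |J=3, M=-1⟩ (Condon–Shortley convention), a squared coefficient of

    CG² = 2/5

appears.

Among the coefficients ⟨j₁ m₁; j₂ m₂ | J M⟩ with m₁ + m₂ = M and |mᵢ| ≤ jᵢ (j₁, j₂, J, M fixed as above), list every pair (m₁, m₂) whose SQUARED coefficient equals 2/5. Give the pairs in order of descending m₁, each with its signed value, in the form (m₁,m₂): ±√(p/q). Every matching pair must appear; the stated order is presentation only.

(-2,1): +√(2/5)

Admissible pairs with m₁+m₂ = M = -1: (-2,1), (-1,0), (0,-1), (1,-2), (2,-3)
  (m₁,m₂)=(2,-3): CG² = 1/6, CG = +√(1/6)
  (m₁,m₂)=(1,-2): CG² = 1/4, CG = +√(1/4)
  (m₁,m₂)=(0,-1): CG² = 3/20, CG = −√(3/20)
  (m₁,m₂)=(-1,0): CG² = 1/30, CG = −√(1/30)
  (m₁,m₂)=(-2,1): CG² = 2/5, CG = +√(2/5)   ← matches the target
Pairs with CG² = 2/5: (-2,1): +√(2/5)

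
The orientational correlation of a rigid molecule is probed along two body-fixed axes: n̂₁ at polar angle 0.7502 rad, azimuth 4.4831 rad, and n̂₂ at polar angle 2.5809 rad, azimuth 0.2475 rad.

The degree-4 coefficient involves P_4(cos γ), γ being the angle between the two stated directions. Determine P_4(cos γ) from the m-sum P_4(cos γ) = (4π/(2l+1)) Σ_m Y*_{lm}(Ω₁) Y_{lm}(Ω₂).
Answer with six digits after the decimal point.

-0.272105

Summing Y*_{l m}(θ₁,φ₁)·Y_{l m}(θ₂,φ₂) over m ∈ [−4, 4]; prefactor 4π/(2·4+1) = 1.396263:
  m=-4: Y*=0.05814 - 0.07591j  Y=0.01942 - 0.02958j  product -0.00112 - 0.00319j
  m=-3: Y*=0.18424 + 0.22420j  Y=-0.11744 + 0.10778j  product -0.04580 - 0.00647j
  m=-2: Y*=-0.38290 + 0.18903j  Y=0.33468 - 0.18067j  product -0.09400 + 0.13244j
  m=-1: Y*=-0.04002 - 0.17146j  Y=-0.41737 + 0.10546j  product 0.03478 + 0.06734j
  m=+0: Y*=-0.32062 + 0.00000j  Y=-0.05421 + 0.00000j  product 0.01738 + 0.00000j
  m=+1: Y*=0.04002 - 0.17146j  Y=0.41737 + 0.10546j  product 0.03478 - 0.06734j
  m=+2: Y*=-0.38290 - 0.18903j  Y=0.33468 + 0.18067j  product -0.09400 - 0.13244j
  m=+3: Y*=-0.18424 + 0.22420j  Y=0.11744 + 0.10778j  product -0.04580 + 0.00647j
  m=+4: Y*=0.05814 + 0.07591j  Y=0.01942 + 0.02958j  product -0.00112 + 0.00319j
Σ over m = -0.19488 + 0.00000j; ×(4π/9) → -0.27210 + 0.00000j. Real part: -0.272105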